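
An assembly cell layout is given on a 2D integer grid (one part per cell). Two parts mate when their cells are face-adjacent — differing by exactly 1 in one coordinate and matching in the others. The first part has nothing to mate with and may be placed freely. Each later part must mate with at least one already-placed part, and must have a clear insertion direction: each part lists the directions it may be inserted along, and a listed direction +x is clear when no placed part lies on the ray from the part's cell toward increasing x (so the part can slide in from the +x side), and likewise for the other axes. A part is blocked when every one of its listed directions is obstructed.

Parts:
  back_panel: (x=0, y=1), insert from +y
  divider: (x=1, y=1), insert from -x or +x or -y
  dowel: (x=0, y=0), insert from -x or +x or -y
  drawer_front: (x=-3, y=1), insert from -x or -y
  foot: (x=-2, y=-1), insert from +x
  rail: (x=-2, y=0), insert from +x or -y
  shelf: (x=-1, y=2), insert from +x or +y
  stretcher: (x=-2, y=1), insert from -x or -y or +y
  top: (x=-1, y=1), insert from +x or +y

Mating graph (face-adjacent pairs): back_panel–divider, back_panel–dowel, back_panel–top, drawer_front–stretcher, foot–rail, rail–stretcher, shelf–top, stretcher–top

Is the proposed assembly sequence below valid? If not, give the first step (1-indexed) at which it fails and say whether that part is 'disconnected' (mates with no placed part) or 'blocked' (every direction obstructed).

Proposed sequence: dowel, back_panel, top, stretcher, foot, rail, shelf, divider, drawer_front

Invalid at step 5 (disconnected)

1. dowel@(0, 0) [-x clear] — {dowel}
2. back_panel@(0, 1) [+y clear] — {back_panel, dowel}
3. top@(-1, 1) [+y clear] — {back_panel, dowel, top}
4. stretcher@(-2, 1) [-x clear] — {back_panel, dowel, stretcher, top}
5. foot@(-2, -1) — no placed neighbour ⇒ disconnected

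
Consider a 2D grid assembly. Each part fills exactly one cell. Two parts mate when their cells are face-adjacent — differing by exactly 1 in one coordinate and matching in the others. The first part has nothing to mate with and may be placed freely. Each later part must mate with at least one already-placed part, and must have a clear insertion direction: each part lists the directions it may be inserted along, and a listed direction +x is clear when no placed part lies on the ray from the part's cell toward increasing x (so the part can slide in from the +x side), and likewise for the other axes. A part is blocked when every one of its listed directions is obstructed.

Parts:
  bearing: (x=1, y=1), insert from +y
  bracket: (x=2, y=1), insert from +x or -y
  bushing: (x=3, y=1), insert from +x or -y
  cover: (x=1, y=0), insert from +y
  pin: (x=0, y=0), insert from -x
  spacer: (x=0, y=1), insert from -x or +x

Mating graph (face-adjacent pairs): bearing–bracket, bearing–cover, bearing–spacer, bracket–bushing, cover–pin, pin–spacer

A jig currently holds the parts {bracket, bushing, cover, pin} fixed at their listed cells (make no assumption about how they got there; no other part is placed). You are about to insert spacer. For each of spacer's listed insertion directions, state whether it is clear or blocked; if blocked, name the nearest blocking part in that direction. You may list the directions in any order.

-x: ray from spacer(0, 1) has no placed part ⇒ clear
+x: nearest on ray is bracket@(2, 1) ⇒ blocked

+x: blocked by bracket; -x: clear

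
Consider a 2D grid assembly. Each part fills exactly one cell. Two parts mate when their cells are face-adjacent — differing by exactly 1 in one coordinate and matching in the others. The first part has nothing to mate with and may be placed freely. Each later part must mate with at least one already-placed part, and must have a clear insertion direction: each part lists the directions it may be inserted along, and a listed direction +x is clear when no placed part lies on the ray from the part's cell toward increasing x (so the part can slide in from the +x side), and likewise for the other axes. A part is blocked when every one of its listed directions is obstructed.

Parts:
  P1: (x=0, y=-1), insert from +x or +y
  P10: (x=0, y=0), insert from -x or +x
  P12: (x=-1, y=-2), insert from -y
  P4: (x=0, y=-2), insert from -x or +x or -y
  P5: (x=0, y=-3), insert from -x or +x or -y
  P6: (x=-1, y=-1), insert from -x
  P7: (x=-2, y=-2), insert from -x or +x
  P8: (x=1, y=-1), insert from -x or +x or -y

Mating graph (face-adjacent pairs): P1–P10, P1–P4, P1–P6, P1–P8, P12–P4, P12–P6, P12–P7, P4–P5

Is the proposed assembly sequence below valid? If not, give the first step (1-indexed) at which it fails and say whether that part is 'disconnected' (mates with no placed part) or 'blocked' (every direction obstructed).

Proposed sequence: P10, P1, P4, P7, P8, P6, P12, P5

1. P10@(0, 0) [-x clear] — {P10}
2. P1@(0, -1) [+x clear] — {P1, P10}
3. P4@(0, -2) [-x clear] — {P1, P10, P4}
4. P7@(-2, -2) — no placed neighbour ⇒ disconnected

Invalid at step 4 (disconnected)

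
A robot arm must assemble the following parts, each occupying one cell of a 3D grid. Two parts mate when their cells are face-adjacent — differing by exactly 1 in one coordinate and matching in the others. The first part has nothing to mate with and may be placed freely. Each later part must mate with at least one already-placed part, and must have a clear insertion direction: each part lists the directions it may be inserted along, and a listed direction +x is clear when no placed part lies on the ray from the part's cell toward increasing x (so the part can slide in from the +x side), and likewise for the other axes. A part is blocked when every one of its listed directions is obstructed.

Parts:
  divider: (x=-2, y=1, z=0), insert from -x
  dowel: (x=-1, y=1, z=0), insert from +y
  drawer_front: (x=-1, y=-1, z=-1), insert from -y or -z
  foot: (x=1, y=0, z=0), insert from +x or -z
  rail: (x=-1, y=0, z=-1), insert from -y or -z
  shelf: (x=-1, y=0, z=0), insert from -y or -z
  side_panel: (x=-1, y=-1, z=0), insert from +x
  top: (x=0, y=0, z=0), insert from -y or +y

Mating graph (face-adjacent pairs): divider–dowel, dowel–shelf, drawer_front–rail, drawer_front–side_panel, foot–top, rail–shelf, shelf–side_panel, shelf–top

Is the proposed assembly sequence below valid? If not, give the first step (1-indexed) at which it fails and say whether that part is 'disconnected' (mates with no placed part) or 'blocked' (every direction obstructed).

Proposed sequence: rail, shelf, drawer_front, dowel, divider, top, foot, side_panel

1. rail@(-1, 0, -1) [-y clear] — {rail}
2. shelf@(-1, 0, 0) [-y clear] — {rail, shelf}
3. drawer_front@(-1, -1, -1) [-y clear] — {drawer_front, rail, shelf}
4. dowel@(-1, 1, 0) [+y clear] — {dowel, drawer_front, rail, shelf}
5. divider@(-2, 1, 0) [-x clear] — {divider, dowel, drawer_front, rail, shelf}
6. top@(0, 0, 0) [-y clear] — {divider, dowel, drawer_front, rail, shelf, top}
7. foot@(1, 0, 0) [+x clear] — {divider, dowel, drawer_front, foot, rail, shelf, top}
8. side_panel@(-1, -1, 0) [+x clear] — {divider, dowel, drawer_front, foot, rail, shelf, side_panel, top}

Valid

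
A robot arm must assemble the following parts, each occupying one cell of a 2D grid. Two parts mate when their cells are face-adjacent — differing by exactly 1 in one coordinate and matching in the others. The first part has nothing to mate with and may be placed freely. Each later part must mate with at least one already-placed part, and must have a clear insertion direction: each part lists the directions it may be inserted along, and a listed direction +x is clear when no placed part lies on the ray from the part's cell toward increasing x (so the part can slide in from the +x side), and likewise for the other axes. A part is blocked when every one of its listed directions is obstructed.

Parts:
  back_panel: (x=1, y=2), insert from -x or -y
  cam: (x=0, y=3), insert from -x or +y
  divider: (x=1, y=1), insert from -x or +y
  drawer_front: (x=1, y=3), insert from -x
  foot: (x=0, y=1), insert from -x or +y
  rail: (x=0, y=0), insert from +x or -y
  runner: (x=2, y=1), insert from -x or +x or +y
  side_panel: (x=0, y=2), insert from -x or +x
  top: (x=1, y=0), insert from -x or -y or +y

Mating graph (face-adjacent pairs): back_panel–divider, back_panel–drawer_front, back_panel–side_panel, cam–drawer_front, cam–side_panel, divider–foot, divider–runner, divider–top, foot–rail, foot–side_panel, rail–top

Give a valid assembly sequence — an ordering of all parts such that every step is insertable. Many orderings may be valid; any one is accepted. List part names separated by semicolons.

divider; top; rail; runner; back_panel; side_panel; drawer_front; cam; foot

1. divider@(1, 1) [-x clear] — {divider}
2. top@(1, 0) [-x clear] — {divider, top}
3. rail@(0, 0) [-y clear] — {divider, rail, top}
4. runner@(2, 1) [+x clear] — {divider, rail, runner, top}
5. back_panel@(1, 2) [-x clear] — {back_panel, divider, rail, runner, top}
6. side_panel@(0, 2) [-x clear] — {back_panel, divider, rail, runner, side_panel, top}
7. drawer_front@(1, 3) [-x clear] — {back_panel, divider, drawer_front, rail, runner, side_panel, top}
8. cam@(0, 3) [-x clear] — {back_panel, cam, divider, drawer_front, rail, runner, side_panel, top}
9. foot@(0, 1) [-x clear] — {back_panel, cam, divider, drawer_front, foot, rail, runner, side_panel, top}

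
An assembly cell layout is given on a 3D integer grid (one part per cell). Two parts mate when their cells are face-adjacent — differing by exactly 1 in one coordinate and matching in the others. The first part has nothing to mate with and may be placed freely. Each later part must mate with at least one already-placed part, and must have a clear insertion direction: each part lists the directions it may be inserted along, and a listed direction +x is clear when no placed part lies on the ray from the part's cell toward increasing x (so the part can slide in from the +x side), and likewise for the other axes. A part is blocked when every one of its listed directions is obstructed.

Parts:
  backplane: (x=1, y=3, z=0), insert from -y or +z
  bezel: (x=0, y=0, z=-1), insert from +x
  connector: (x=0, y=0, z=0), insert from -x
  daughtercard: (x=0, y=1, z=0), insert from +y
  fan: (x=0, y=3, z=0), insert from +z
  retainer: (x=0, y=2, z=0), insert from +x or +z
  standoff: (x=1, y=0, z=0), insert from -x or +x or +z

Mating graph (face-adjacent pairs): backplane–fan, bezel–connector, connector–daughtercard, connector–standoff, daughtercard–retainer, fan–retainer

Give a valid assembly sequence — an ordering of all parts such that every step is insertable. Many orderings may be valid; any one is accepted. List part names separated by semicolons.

1. bezel@(0, 0, -1) [+x clear] — {bezel}
2. connector@(0, 0, 0) [-x clear] — {bezel, connector}
3. daughtercard@(0, 1, 0) [+y clear] — {bezel, connector, daughtercard}
4. retainer@(0, 2, 0) [+x clear] — {bezel, connector, daughtercard, retainer}
5. fan@(0, 3, 0) [+z clear] — {bezel, connector, daughtercard, fan, retainer}
6. backplane@(1, 3, 0) [-y clear] — {backplane, bezel, connector, daughtercard, fan, retainer}
7. standoff@(1, 0, 0) [+x clear] — {backplane, bezel, connector, daughtercard, fan, retainer, standoff}

bezel; connector; daughtercard; retainer; fan; backplane; standoff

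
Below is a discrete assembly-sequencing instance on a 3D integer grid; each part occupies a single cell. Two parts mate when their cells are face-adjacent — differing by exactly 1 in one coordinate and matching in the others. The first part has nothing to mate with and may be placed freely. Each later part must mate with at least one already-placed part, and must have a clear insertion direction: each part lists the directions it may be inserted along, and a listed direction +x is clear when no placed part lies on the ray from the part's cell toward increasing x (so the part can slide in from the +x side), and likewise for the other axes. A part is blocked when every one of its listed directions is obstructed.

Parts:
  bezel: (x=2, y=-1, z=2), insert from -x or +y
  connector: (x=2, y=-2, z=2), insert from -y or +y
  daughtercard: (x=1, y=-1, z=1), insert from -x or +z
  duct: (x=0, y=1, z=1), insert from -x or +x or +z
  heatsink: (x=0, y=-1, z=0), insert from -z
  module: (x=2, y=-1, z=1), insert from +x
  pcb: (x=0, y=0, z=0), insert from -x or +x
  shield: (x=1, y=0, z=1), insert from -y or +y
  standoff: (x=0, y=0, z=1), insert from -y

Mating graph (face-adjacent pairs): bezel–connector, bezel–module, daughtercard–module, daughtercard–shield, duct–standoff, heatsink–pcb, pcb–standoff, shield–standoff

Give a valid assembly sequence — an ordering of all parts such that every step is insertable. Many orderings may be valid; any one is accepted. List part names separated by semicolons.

1. daughtercard@(1, -1, 1) [-x clear] — {daughtercard}
2. shield@(1, 0, 1) [+y clear] — {daughtercard, shield}
3. module@(2, -1, 1) [+x clear] — {daughtercard, module, shield}
4. bezel@(2, -1, 2) [-x clear] — {bezel, daughtercard, module, shield}
5. connector@(2, -2, 2) [-y clear] — {bezel, connector, daughtercard, module, shield}
6. standoff@(0, 0, 1) [-y clear] — {bezel, connector, daughtercard, module, shield, standoff}
7. duct@(0, 1, 1) [-x clear] — {bezel, connector, daughtercard, duct, module, shield, standoff}
8. pcb@(0, 0, 0) [-x clear] — {bezel, connector, daughtercard, duct, module, pcb, shield, standoff}
9. heatsink@(0, -1, 0) [-z clear] — {bezel, connector, daughtercard, duct, heatsink, module, pcb, shield, standoff}

daughtercard; shield; module; bezel; connector; standoff; duct; pcb; heatsink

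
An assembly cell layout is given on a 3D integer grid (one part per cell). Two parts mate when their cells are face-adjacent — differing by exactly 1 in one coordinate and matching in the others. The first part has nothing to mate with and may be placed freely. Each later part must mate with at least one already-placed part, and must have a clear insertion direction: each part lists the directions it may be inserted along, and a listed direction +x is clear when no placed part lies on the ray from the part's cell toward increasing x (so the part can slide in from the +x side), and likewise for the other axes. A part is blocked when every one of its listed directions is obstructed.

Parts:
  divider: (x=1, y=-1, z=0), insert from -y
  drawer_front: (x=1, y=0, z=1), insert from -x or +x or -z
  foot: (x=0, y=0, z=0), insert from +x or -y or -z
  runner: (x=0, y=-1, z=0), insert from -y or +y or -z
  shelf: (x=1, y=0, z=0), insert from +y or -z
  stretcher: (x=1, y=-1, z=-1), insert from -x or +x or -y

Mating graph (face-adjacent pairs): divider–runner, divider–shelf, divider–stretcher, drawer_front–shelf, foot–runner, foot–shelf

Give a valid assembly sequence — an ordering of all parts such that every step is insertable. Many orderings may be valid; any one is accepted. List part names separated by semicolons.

shelf; divider; runner; foot; drawer_front; stretcher

1. shelf@(1, 0, 0) [+y clear] — {shelf}
2. divider@(1, -1, 0) [-y clear] — {divider, shelf}
3. runner@(0, -1, 0) [-y clear] — {divider, runner, shelf}
4. foot@(0, 0, 0) [-z clear] — {divider, foot, runner, shelf}
5. drawer_front@(1, 0, 1) [-x clear] — {divider, drawer_front, foot, runner, shelf}
6. stretcher@(1, -1, -1) [-x clear] — {divider, drawer_front, foot, runner, shelf, stretcher}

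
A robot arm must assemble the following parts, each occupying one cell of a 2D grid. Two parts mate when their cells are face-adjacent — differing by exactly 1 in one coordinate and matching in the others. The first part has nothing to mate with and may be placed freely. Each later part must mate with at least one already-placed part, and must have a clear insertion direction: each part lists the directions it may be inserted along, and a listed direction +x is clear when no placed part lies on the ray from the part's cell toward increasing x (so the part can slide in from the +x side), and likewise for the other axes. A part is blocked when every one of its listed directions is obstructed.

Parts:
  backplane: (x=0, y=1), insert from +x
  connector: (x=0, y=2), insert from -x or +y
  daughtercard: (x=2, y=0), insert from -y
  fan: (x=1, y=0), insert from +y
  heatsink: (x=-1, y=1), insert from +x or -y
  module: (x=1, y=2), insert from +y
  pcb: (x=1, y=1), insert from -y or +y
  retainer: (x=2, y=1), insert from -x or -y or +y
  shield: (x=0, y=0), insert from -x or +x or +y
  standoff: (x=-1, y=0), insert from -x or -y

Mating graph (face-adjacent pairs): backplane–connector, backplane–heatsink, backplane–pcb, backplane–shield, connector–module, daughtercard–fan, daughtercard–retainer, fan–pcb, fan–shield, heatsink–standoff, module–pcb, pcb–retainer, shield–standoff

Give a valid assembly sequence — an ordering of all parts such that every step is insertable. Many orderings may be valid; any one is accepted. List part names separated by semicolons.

backplane; connector; heatsink; standoff; shield; fan; daughtercard; retainer; pcb; module

1. backplane@(0, 1) [+x clear] — {backplane}
2. connector@(0, 2) [-x clear] — {backplane, connector}
3. heatsink@(-1, 1) [-y clear] — {backplane, connector, heatsink}
4. standoff@(-1, 0) [-x clear] — {backplane, connector, heatsink, standoff}
5. shield@(0, 0) [+x clear] — {backplane, connector, heatsink, shield, standoff}
6. fan@(1, 0) [+y clear] — {backplane, connector, fan, heatsink, shield, standoff}
7. daughtercard@(2, 0) [-y clear] — {backplane, connector, daughtercard, fan, heatsink, shield, standoff}
8. retainer@(2, 1) [+y clear] — {backplane, connector, daughtercard, fan, heatsink, retainer, shield, standoff}
9. pcb@(1, 1) [+y clear] — {backplane, connector, daughtercard, fan, heatsink, pcb, retainer, shield, standoff}
10. module@(1, 2) [+y clear] — {backplane, connector, daughtercard, fan, heatsink, module, pcb, retainer, shield, standoff}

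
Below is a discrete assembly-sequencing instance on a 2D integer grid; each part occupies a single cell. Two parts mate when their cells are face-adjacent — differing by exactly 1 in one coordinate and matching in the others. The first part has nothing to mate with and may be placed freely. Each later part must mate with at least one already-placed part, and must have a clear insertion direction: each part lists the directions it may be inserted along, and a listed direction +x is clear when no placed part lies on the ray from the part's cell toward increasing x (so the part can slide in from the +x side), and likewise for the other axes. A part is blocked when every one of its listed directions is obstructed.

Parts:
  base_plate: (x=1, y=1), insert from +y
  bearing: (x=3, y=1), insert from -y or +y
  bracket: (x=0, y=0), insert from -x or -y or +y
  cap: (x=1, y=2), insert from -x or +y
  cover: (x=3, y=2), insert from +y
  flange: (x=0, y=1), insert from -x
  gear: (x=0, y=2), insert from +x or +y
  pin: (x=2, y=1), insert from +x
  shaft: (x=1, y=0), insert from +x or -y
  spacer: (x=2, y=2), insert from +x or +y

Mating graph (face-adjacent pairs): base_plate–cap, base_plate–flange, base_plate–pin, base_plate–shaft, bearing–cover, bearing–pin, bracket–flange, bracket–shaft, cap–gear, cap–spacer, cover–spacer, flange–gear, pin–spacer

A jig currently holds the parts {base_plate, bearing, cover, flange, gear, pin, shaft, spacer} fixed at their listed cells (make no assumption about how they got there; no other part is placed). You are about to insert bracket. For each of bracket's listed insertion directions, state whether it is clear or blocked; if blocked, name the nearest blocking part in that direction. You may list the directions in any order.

+y: blocked by flange; -x: clear; -y: clear

-x: ray from bracket(0, 0) has no placed part ⇒ clear
-y: ray from bracket(0, 0) has no placed part ⇒ clear
+y: nearest on ray is flange@(0, 1) ⇒ blocked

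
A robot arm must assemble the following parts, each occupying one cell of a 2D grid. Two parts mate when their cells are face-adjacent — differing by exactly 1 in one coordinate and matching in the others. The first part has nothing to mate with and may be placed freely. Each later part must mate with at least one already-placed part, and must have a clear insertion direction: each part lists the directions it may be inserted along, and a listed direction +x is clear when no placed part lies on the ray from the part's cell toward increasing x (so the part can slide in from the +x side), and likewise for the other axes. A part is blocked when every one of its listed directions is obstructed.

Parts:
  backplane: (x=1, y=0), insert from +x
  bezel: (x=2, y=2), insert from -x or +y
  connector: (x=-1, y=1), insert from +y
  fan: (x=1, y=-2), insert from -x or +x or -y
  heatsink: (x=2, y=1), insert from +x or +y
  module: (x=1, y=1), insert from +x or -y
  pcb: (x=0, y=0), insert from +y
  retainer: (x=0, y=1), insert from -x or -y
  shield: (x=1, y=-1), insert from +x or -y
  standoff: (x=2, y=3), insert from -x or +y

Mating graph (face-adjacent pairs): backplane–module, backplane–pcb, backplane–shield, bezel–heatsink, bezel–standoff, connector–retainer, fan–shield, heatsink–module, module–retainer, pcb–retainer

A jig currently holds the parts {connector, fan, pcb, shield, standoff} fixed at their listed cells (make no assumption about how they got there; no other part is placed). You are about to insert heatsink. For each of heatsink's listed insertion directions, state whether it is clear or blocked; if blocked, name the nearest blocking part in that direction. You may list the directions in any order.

+x: clear; +y: blocked by standoff

+x: ray from heatsink(2, 1) has no placed part ⇒ clear
+y: nearest on ray is standoff@(2, 3) ⇒ blocked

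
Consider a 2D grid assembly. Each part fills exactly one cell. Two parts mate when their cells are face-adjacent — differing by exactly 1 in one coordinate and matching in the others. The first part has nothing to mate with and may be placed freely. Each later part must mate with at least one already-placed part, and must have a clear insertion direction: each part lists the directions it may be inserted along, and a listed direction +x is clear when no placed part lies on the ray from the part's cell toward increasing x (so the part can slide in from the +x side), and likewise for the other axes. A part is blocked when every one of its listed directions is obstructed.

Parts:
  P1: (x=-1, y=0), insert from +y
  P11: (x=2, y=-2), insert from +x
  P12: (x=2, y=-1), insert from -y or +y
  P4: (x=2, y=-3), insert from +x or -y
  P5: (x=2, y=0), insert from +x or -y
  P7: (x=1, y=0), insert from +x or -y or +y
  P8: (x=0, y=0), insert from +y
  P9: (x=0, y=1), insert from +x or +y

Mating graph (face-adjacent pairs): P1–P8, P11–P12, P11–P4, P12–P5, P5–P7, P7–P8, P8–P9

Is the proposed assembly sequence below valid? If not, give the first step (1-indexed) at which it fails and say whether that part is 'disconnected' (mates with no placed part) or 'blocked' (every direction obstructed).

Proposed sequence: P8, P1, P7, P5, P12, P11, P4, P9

1. P8@(0, 0) [+y clear] — {P8}
2. P1@(-1, 0) [+y clear] — {P1, P8}
3. P7@(1, 0) [+x clear] — {P1, P7, P8}
4. P5@(2, 0) [+x clear] — {P1, P5, P7, P8}
5. P12@(2, -1) [-y clear] — {P1, P12, P5, P7, P8}
6. P11@(2, -2) [+x clear] — {P1, P11, P12, P5, P7, P8}
7. P4@(2, -3) [+x clear] — {P1, P11, P12, P4, P5, P7, P8}
8. P9@(0, 1) [+x clear] — {P1, P11, P12, P4, P5, P7, P8, P9}

Valid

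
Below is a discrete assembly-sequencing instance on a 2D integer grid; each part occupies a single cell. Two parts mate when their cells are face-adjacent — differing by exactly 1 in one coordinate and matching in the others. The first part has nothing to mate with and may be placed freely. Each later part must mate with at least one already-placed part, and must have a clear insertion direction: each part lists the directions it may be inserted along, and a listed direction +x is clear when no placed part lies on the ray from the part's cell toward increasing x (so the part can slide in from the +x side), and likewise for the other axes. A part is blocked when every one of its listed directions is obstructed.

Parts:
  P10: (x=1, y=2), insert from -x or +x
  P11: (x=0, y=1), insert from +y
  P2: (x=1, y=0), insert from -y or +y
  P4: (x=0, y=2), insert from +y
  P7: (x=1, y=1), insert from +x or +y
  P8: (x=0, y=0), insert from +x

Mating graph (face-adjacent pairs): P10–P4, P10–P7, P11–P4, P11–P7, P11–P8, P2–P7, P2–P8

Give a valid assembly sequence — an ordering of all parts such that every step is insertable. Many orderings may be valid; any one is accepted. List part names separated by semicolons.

1. P10@(1, 2) [-x clear] — {P10}
2. P7@(1, 1) [+x clear] — {P10, P7}
3. P11@(0, 1) [+y clear] — {P10, P11, P7}
4. P8@(0, 0) [+x clear] — {P10, P11, P7, P8}
5. P4@(0, 2) [+y clear] — {P10, P11, P4, P7, P8}
6. P2@(1, 0) [-y clear] — {P10, P11, P2, P4, P7, P8}

P10; P7; P11; P8; P4; P2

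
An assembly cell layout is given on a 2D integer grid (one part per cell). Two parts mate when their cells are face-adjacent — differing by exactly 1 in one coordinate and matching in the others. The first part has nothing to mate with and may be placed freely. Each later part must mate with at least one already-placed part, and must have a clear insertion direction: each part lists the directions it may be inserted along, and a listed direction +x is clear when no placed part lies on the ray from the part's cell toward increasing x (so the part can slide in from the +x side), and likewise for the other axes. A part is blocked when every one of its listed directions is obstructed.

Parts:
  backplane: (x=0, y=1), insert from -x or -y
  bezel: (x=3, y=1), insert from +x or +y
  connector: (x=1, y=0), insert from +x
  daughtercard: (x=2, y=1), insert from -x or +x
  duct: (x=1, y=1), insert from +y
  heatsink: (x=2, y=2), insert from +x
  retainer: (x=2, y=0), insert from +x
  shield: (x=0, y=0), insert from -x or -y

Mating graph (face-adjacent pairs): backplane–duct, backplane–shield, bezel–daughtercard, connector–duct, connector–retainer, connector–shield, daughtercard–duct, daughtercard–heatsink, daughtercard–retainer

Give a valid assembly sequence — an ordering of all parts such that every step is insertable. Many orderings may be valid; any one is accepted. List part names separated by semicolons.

shield; backplane; duct; connector; retainer; daughtercard; bezel; heatsink

1. shield@(0, 0) [-x clear] — {shield}
2. backplane@(0, 1) [-x clear] — {backplane, shield}
3. duct@(1, 1) [+y clear] — {backplane, duct, shield}
4. connector@(1, 0) [+x clear] — {backplane, connector, duct, shield}
5. retainer@(2, 0) [+x clear] — {backplane, connector, duct, retainer, shield}
6. daughtercard@(2, 1) [+x clear] — {backplane, connector, daughtercard, duct, retainer, shield}
7. bezel@(3, 1) [+x clear] — {backplane, bezel, connector, daughtercard, duct, retainer, shield}
8. heatsink@(2, 2) [+x clear] — {backplane, bezel, connector, daughtercard, duct, heatsink, retainer, shield}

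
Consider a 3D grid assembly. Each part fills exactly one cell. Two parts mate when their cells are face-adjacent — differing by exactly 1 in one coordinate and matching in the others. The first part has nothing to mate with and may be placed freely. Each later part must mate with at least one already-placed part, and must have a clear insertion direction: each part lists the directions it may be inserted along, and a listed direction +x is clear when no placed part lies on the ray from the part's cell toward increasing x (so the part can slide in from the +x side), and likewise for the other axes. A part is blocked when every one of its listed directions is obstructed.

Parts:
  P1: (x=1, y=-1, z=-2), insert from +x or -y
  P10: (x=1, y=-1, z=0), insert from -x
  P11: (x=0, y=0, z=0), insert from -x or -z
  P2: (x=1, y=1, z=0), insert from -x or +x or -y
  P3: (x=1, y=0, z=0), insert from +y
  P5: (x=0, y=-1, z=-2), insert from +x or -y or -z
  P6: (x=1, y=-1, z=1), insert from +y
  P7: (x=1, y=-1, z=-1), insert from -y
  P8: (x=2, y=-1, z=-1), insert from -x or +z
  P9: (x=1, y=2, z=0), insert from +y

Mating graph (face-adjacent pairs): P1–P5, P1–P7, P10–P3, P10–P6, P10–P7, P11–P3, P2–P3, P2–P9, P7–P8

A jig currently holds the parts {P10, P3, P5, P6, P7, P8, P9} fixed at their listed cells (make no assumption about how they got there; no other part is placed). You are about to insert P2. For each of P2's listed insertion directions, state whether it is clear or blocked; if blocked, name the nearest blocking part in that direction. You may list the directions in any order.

-x: ray from P2(1, 1, 0) has no placed part ⇒ clear
+x: ray from P2(1, 1, 0) has no placed part ⇒ clear
-y: nearest on ray is P3@(1, 0, 0) ⇒ blocked

+x: clear; -x: clear; -y: blocked by P3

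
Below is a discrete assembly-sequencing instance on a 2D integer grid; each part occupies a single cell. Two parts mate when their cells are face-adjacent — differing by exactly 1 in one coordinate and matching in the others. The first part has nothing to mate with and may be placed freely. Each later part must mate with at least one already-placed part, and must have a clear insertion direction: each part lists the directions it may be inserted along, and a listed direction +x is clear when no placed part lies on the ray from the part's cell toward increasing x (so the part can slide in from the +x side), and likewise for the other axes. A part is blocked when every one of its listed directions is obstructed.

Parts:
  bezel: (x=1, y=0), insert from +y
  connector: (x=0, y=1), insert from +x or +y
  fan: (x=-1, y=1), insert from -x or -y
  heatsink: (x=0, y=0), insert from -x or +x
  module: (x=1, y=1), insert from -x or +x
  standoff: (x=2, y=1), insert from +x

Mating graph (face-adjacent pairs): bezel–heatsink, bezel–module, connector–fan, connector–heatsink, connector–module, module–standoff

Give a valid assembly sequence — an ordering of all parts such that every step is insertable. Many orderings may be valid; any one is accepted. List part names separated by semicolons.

fan; connector; heatsink; bezel; module; standoff

1. fan@(-1, 1) [-x clear] — {fan}
2. connector@(0, 1) [+x clear] — {connector, fan}
3. heatsink@(0, 0) [-x clear] — {connector, fan, heatsink}
4. bezel@(1, 0) [+y clear] — {bezel, connector, fan, heatsink}
5. module@(1, 1) [+x clear] — {bezel, connector, fan, heatsink, module}
6. standoff@(2, 1) [+x clear] — {bezel, connector, fan, heatsink, module, standoff}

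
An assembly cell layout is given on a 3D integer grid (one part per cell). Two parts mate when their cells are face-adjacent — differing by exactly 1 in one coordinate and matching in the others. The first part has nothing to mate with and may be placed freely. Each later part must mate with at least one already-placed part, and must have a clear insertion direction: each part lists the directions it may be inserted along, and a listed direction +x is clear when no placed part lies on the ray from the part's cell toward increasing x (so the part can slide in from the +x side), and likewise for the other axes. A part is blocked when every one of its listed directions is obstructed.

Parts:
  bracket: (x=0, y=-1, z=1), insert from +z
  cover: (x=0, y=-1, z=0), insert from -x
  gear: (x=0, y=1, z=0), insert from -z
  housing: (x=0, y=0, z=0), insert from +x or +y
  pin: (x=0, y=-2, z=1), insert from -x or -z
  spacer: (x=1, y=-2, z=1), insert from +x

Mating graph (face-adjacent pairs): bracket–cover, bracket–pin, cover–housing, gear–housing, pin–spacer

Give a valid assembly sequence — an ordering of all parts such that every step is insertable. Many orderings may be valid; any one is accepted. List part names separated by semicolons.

bracket; cover; pin; housing; spacer; gear

1. bracket@(0, -1, 1) [+z clear] — {bracket}
2. cover@(0, -1, 0) [-x clear] — {bracket, cover}
3. pin@(0, -2, 1) [-x clear] — {bracket, cover, pin}
4. housing@(0, 0, 0) [+x clear] — {bracket, cover, housing, pin}
5. spacer@(1, -2, 1) [+x clear] — {bracket, cover, housing, pin, spacer}
6. gear@(0, 1, 0) [-z clear] — {bracket, cover, gear, housing, pin, spacer}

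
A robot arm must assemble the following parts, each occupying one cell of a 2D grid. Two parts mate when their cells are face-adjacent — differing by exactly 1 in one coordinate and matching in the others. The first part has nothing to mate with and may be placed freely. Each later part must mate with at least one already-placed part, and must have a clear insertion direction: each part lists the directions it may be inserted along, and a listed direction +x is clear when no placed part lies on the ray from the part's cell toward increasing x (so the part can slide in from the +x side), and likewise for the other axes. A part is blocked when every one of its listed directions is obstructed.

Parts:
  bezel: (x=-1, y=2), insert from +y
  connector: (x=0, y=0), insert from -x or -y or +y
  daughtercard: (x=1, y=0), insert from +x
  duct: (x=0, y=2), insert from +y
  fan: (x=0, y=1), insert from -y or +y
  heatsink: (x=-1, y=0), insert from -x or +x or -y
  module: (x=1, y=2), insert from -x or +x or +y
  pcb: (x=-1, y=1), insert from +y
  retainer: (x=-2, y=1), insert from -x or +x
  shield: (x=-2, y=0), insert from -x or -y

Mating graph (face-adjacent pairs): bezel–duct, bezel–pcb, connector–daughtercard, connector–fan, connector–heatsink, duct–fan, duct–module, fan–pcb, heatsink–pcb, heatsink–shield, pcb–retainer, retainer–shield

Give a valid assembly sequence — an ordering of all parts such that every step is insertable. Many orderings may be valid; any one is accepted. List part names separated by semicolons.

daughtercard; connector; heatsink; fan; duct; pcb; module; bezel; shield; retainer

1. daughtercard@(1, 0) [+x clear] — {daughtercard}
2. connector@(0, 0) [-x clear] — {connector, daughtercard}
3. heatsink@(-1, 0) [-x clear] — {connector, daughtercard, heatsink}
4. fan@(0, 1) [+y clear] — {connector, daughtercard, fan, heatsink}
5. duct@(0, 2) [+y clear] — {connector, daughtercard, duct, fan, heatsink}
6. pcb@(-1, 1) [+y clear] — {connector, daughtercard, duct, fan, heatsink, pcb}
7. module@(1, 2) [+x clear] — {connector, daughtercard, duct, fan, heatsink, module, pcb}
8. bezel@(-1, 2) [+y clear] — {bezel, connector, daughtercard, duct, fan, heatsink, module, pcb}
9. shield@(-2, 0) [-x clear] — {bezel, connector, daughtercard, duct, fan, heatsink, module, pcb, shield}
10. retainer@(-2, 1) [-x clear] — {bezel, connector, daughtercard, duct, fan, heatsink, module, pcb, retainer, shield}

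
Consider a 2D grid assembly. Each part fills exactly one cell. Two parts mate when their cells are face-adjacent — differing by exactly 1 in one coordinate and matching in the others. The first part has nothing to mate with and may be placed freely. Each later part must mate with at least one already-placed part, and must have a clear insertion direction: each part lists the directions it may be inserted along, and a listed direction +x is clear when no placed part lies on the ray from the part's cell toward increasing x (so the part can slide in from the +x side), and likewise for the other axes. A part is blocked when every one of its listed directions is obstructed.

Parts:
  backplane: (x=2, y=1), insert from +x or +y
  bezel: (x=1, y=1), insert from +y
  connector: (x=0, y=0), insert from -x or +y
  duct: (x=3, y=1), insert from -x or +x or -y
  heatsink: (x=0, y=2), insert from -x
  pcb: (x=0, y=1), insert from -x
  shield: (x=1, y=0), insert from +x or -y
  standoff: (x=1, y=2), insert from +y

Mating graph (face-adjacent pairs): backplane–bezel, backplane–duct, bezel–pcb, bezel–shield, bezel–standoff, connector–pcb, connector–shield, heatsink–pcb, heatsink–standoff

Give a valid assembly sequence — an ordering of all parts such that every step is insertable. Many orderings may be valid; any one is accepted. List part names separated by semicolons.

heatsink; pcb; connector; shield; bezel; backplane; standoff; duct

1. heatsink@(0, 2) [-x clear] — {heatsink}
2. pcb@(0, 1) [-x clear] — {heatsink, pcb}
3. connector@(0, 0) [-x clear] — {connector, heatsink, pcb}
4. shield@(1, 0) [+x clear] — {connector, heatsink, pcb, shield}
5. bezel@(1, 1) [+y clear] — {bezel, connector, heatsink, pcb, shield}
6. backplane@(2, 1) [+x clear] — {backplane, bezel, connector, heatsink, pcb, shield}
7. standoff@(1, 2) [+y clear] — {backplane, bezel, connector, heatsink, pcb, shield, standoff}
8. duct@(3, 1) [+x clear] — {backplane, bezel, connector, duct, heatsink, pcb, shield, standoff}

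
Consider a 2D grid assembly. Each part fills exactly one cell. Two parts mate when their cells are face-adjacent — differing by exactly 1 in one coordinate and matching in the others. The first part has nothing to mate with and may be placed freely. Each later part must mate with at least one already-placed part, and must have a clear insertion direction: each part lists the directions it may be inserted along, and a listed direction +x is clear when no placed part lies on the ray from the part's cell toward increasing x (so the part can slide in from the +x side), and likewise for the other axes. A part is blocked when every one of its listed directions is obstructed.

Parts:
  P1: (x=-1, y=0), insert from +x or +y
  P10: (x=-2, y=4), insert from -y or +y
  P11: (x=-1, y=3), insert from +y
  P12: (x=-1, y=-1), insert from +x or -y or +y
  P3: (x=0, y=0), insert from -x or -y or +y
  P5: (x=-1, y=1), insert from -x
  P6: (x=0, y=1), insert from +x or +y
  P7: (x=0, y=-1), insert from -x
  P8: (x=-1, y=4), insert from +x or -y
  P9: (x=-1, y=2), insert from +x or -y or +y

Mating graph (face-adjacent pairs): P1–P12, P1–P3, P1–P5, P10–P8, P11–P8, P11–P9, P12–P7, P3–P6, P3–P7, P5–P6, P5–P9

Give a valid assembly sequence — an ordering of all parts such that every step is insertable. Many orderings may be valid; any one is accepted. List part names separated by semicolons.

1. P9@(-1, 2) [+x clear] — {P9}
2. P11@(-1, 3) [+y clear] — {P11, P9}
3. P8@(-1, 4) [+x clear] — {P11, P8, P9}
4. P5@(-1, 1) [-x clear] — {P11, P5, P8, P9}
5. P1@(-1, 0) [+x clear] — {P1, P11, P5, P8, P9}
6. P3@(0, 0) [-y clear] — {P1, P11, P3, P5, P8, P9}
7. P6@(0, 1) [+x clear] — {P1, P11, P3, P5, P6, P8, P9}
8. P10@(-2, 4) [-y clear] — {P1, P10, P11, P3, P5, P6, P8, P9}
9. P7@(0, -1) [-x clear] — {P1, P10, P11, P3, P5, P6, P7, P8, P9}
10. P12@(-1, -1) [-y clear] — {P1, P10, P11, P12, P3, P5, P6, P7, P8, P9}

P9; P11; P8; P5; P1; P3; P6; P10; P7; P12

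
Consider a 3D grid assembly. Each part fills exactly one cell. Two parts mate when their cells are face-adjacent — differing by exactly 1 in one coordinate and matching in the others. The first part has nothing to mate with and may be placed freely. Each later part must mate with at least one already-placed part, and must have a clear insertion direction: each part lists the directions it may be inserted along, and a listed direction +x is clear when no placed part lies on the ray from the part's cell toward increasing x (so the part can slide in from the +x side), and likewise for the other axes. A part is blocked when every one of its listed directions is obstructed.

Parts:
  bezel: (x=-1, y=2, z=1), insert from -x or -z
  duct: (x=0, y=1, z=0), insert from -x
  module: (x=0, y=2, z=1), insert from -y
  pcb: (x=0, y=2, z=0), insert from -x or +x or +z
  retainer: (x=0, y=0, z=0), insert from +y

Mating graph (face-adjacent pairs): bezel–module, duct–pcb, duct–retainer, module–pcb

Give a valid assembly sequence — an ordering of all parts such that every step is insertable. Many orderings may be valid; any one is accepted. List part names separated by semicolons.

retainer; duct; pcb; module; bezel

1. retainer@(0, 0, 0) [+y clear] — {retainer}
2. duct@(0, 1, 0) [-x clear] — {duct, retainer}
3. pcb@(0, 2, 0) [-x clear] — {duct, pcb, retainer}
4. module@(0, 2, 1) [-y clear] — {duct, module, pcb, retainer}
5. bezel@(-1, 2, 1) [-x clear] — {bezel, duct, module, pcb, retainer}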